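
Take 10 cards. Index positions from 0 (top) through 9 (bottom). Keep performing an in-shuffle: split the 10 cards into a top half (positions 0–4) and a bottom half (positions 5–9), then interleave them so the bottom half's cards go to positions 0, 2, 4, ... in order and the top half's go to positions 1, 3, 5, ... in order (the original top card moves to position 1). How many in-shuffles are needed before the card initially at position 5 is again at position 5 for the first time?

10

Follow position 5 under repeated in-shuffles:
5 → 0 → 1 → 3 → 7 → 4 → 9 → 8 → 6 → 2 → 5
It first returns after 10 in-shuffles.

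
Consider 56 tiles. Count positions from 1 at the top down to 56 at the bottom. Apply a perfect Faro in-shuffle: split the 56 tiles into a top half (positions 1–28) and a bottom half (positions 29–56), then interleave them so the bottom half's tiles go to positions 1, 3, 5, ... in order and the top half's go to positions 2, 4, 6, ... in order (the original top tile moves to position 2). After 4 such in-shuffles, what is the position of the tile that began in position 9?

Track the tile's position through each in-shuffle:
9 → 18 → 36 → 15 → 30

30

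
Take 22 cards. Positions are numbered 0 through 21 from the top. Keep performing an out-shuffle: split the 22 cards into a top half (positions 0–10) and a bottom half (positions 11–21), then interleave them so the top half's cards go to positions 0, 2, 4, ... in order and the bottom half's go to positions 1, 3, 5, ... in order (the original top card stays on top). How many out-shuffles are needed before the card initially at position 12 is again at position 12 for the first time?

Follow position 12 under repeated out-shuffles:
12 → 3 → 6 → 12
It first returns after 3 out-shuffles.

3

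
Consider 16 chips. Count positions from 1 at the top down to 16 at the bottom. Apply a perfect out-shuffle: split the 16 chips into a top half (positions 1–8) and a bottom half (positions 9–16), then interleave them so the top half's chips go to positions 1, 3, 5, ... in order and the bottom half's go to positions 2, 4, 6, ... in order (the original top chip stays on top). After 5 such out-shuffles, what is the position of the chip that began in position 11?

6

Track the chip's position through each out-shuffle:
11 → 6 → 11 → 6 → 11 → 6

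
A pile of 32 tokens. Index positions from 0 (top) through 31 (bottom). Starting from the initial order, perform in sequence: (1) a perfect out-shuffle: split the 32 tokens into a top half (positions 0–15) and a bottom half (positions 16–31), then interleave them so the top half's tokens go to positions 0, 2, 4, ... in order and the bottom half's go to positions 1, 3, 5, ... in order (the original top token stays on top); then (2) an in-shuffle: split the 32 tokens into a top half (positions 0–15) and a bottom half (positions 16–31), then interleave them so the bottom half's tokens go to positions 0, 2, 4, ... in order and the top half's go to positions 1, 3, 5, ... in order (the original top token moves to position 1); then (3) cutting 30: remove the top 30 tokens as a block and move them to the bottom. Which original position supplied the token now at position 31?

Undo the operations in reverse order, starting from position 31:
  undo op 3 (cut 30): 31 ← 29
  undo op 2 (in-shuffle, from top half): 29 ← 14
  undo op 1 (out-shuffle, from top half): 14 ← 7
So the token at position 31 came from original position 7.

7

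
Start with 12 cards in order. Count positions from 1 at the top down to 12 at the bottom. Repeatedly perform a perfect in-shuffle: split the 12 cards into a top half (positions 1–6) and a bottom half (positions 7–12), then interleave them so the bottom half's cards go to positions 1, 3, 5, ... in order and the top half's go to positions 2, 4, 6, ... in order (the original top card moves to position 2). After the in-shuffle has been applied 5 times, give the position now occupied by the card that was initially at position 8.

9

Track the card's position through each in-shuffle:
8 → 3 → 6 → 12 → 11 → 9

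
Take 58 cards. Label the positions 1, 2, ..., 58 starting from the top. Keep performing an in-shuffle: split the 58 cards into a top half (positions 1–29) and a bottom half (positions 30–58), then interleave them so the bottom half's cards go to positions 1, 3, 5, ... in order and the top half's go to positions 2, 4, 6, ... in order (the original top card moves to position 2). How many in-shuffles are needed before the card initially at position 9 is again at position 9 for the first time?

Follow position 9 under repeated in-shuffles:
9 → 18 → 36 → 13 → 26 → 52 → 45 → 31 → ... → 9 (length 58)
It first returns after 58 in-shuffles.

58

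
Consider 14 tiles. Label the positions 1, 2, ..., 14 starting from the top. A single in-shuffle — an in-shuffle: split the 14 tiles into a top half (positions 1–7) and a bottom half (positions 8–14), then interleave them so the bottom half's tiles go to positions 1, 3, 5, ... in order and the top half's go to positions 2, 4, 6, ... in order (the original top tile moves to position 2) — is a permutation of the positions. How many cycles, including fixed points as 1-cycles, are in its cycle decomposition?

Trace each unvisited position around until it returns:
(1 2 4 8) (3 6 12 9) (5 10) (7 14 13 11)
4 cycles in total.

4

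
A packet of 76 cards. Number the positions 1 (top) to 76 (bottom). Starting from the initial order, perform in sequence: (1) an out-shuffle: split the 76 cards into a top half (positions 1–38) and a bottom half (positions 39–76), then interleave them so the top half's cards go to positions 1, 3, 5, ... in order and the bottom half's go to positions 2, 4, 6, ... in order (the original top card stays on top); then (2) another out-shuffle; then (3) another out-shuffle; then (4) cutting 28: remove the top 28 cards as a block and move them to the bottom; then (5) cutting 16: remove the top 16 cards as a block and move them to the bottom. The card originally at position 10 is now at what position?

Track the card from position 10 forward through each operation:
  after op 1 (out-shuffle): 10 → 19
  after op 2 (out-shuffle): 19 → 37
  after op 3 (out-shuffle): 37 → 73
  after op 4 (cut 28): 73 → 45
  after op 5 (cut 16): 45 → 29

29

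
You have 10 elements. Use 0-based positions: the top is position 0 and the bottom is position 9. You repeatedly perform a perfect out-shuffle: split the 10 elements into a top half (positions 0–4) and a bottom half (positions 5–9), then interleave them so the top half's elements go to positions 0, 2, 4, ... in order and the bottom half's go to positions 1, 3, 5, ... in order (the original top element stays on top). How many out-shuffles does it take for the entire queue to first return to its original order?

The out-shuffle permutes the 10 positions with cycle lengths [1, 1, 2, 6].
Every element is home exactly when every cycle has completed a whole number of laps, i.e. after lcm(1, 2, 6) = 6 out-shuffles.

6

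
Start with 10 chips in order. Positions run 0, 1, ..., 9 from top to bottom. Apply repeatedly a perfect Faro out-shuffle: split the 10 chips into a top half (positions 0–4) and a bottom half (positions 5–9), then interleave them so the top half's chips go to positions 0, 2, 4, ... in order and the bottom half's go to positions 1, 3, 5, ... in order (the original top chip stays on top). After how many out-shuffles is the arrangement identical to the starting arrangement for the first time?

The out-shuffle permutes the 10 positions with cycle lengths [1, 1, 2, 6].
Every chip is home exactly when every cycle has completed a whole number of laps, i.e. after lcm(1, 2, 6) = 6 out-shuffles.

6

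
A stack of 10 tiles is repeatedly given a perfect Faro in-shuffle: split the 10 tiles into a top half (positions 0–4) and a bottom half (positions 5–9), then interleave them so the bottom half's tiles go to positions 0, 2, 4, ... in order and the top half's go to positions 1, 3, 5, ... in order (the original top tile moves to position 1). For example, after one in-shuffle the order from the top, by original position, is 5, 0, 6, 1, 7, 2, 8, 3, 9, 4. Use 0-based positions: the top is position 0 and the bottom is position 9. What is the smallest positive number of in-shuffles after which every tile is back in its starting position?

The in-shuffle permutes the 10 positions with cycle lengths [10].
Every tile is home exactly when every cycle has completed a whole number of laps, i.e. after lcm(10) = 10 in-shuffles.

10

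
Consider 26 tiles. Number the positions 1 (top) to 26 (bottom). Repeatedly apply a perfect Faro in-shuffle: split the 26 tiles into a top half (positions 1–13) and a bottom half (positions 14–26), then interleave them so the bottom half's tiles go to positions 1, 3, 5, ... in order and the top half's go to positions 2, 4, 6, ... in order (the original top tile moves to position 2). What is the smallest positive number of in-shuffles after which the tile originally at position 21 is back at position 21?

Follow position 21 under repeated in-shuffles:
21 → 15 → 3 → 6 → 12 → 24 → 21
It first returns after 6 in-shuffles.

6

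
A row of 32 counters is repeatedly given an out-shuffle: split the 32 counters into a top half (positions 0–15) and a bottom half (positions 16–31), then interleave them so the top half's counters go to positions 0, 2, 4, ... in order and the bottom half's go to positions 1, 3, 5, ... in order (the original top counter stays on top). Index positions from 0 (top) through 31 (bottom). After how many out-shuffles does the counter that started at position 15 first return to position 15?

5

Follow position 15 under repeated out-shuffles:
15 → 30 → 29 → 27 → 23 → 15
It first returns after 5 out-shuffles.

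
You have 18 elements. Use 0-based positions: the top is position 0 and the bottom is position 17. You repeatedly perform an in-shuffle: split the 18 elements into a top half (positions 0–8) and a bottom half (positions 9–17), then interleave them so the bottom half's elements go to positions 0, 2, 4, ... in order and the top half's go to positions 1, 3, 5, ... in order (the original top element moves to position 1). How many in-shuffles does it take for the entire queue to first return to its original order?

The in-shuffle permutes the 18 positions with cycle lengths [18].
Every element is home exactly when every cycle has completed a whole number of laps, i.e. after lcm(18) = 18 in-shuffles.

18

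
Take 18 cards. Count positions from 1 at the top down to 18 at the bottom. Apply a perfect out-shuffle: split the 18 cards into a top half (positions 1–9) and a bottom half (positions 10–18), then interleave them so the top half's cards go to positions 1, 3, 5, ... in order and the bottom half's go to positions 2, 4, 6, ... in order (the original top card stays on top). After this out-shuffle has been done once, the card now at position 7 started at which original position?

Work backwards from position 7, undoing one out-shuffle at a time:
7 ← 4
So the card now at position 7 started at position 4.

4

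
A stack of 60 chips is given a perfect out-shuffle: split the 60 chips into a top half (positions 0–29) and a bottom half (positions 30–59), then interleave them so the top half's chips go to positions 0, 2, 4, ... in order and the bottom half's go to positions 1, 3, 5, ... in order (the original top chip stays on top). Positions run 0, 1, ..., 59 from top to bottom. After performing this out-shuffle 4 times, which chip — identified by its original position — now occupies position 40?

32

Work backwards from position 40, undoing one out-shuffle at a time:
40 ← 20 ← 10 ← 5 ← 32
So the chip now at position 40 started at position 32.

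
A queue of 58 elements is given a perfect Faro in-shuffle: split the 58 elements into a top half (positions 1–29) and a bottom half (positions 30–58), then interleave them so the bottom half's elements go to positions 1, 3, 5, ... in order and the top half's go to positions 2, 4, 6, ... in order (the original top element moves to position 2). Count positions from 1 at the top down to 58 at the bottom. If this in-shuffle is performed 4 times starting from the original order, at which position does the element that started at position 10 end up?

42

Track the element's position through each in-shuffle:
10 → 20 → 40 → 21 → 42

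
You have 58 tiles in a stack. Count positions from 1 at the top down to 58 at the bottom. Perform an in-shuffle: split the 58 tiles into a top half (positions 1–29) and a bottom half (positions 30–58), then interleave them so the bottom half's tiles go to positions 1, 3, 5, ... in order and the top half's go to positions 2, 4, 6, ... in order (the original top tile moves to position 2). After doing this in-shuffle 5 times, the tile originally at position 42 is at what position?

Track the tile's position through each in-shuffle:
42 → 25 → 50 → 41 → 23 → 46

46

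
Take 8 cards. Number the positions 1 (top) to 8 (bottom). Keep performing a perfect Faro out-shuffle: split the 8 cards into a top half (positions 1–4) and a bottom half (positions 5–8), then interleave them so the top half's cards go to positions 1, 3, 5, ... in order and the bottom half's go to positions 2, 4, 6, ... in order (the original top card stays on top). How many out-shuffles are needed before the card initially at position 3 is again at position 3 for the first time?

3

Follow position 3 under repeated out-shuffles:
3 → 5 → 2 → 3
It first returns after 3 out-shuffles.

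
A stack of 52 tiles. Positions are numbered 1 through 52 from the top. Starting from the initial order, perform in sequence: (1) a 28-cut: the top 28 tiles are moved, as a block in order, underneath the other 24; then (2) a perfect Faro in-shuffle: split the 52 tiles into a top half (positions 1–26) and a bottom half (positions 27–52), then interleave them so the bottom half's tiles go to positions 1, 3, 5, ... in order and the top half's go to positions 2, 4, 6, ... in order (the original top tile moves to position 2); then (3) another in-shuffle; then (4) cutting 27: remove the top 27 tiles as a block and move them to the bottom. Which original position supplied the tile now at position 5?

Undo the operations in reverse order, starting from position 5:
  undo op 4 (cut 27): 5 ← 32
  undo op 3 (in-shuffle, from top half): 32 ← 16
  undo op 2 (in-shuffle, from top half): 16 ← 8
  undo op 1 (cut 28): 8 ← 36
So the tile at position 5 came from original position 36.

36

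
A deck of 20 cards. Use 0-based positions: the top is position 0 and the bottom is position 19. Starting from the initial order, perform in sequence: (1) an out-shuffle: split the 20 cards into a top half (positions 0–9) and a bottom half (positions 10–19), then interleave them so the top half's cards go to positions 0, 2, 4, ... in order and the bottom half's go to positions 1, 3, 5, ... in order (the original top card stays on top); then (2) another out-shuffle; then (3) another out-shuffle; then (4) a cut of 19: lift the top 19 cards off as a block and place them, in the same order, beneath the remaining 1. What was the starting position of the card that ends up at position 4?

17

Undo the operations in reverse order, starting from position 4:
  undo op 4 (cut 19): 4 ← 3
  undo op 3 (out-shuffle, from bottom half): 3 ← 11
  undo op 2 (out-shuffle, from bottom half): 11 ← 15
  undo op 1 (out-shuffle, from bottom half): 15 ← 17
So the card at position 4 came from original position 17.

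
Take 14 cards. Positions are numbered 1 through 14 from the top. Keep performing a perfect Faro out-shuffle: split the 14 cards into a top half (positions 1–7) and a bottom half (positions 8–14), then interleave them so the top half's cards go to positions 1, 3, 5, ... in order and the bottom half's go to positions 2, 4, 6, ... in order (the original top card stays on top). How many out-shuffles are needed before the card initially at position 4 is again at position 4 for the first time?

12

Follow position 4 under repeated out-shuffles:
4 → 7 → 13 → 12 → 10 → 6 → 11 → 8 → 2 → 3 → 5 → 9 → 4
It first returns after 12 out-shuffles.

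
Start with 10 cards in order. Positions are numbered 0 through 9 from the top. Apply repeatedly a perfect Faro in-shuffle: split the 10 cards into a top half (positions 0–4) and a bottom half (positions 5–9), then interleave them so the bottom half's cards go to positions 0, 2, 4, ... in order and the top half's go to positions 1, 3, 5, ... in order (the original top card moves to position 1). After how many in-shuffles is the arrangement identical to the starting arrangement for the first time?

10

The in-shuffle permutes the 10 positions with cycle lengths [10].
Every card is home exactly when every cycle has completed a whole number of laps, i.e. after lcm(10) = 10 in-shuffles.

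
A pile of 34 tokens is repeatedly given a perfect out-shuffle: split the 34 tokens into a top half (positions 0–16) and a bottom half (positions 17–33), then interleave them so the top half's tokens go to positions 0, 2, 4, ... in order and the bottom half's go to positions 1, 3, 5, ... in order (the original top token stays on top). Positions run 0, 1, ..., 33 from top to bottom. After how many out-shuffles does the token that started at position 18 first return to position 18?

Follow position 18 under repeated out-shuffles:
18 → 3 → 6 → 12 → 24 → 15 → 30 → 27 → 21 → 9 → 18
It first returns after 10 out-shuffles.

10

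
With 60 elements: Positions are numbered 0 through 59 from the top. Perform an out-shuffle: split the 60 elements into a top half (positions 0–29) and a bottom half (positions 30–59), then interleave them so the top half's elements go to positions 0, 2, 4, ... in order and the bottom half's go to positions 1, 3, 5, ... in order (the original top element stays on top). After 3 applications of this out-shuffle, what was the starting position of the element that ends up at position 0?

0

Work backwards from position 0, undoing one out-shuffle at a time:
0 ← 0 ← 0 ← 0
So the element now at position 0 started at position 0.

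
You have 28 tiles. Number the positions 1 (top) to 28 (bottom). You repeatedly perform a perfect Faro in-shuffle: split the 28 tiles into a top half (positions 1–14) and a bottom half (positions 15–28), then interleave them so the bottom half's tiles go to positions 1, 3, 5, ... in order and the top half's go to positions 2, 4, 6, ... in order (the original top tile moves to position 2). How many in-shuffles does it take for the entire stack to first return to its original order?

The in-shuffle permutes the 28 positions with cycle lengths [28].
Every tile is home exactly when every cycle has completed a whole number of laps, i.e. after lcm(28) = 28 in-shuffles.

28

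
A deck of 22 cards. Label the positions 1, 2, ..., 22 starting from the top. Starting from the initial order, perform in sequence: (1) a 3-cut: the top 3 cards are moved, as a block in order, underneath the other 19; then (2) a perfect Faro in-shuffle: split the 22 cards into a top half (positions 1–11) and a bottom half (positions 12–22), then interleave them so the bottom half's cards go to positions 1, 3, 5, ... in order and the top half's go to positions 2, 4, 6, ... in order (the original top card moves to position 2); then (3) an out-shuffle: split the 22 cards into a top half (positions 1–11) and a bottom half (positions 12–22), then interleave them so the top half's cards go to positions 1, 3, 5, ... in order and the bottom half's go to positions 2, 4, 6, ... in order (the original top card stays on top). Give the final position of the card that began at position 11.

10

Track the card from position 11 forward through each operation:
  after op 1 (cut 3): 11 → 8
  after op 2 (in-shuffle): 8 → 16
  after op 3 (out-shuffle): 16 → 10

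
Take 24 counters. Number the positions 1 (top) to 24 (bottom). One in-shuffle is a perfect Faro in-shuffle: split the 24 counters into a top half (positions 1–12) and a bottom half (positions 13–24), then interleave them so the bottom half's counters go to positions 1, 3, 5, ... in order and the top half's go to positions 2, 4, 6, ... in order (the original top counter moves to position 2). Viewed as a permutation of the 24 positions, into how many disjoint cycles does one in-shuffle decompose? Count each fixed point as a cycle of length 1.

Trace each unvisited position around until it returns:
(1 2 4 8 16 7 ... len 20) (5 10 20 15)
2 cycles in total.

2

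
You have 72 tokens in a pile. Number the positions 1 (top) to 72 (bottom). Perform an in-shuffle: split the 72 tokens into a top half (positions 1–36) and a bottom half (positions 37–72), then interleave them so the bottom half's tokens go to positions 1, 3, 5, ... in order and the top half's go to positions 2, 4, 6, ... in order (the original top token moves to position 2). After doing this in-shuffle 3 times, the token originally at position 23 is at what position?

38

Track the token's position through each in-shuffle:
23 → 46 → 19 → 38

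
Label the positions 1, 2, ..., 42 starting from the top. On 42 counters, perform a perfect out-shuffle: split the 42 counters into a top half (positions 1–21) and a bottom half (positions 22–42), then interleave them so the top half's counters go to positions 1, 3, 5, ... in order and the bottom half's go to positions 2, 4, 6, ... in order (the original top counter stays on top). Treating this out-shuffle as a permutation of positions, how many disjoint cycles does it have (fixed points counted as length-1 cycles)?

Trace each unvisited position around until it returns:
(1) (2 3 5 9 17 33 ... len 20) (4 7 13 25 8 15 ... len 20) (42)
4 cycles in total.

4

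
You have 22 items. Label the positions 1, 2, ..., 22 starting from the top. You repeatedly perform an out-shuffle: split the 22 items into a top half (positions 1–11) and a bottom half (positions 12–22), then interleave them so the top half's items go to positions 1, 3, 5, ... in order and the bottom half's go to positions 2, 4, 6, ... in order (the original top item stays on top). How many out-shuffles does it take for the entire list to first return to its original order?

6

The out-shuffle permutes the 22 positions with cycle lengths [1, 1, 2, 3, 3, 6, 6].
Every item is home exactly when every cycle has completed a whole number of laps, i.e. after lcm(1, 2, 3, 6) = 6 out-shuffles.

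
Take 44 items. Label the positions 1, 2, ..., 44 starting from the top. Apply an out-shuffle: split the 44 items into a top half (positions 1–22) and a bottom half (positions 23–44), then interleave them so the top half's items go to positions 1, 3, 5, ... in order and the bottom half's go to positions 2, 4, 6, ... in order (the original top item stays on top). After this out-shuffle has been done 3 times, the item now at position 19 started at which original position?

Work backwards from position 19, undoing one out-shuffle at a time:
19 ← 10 ← 27 ← 14
So the item now at position 19 started at position 14.

14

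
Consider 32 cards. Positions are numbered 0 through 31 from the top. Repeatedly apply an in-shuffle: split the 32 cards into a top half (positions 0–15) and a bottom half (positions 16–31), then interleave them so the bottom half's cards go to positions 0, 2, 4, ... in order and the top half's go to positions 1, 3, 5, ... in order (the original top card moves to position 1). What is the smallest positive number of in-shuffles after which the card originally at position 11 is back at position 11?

10

Follow position 11 under repeated in-shuffles:
11 → 23 → 14 → 29 → 26 → 20 → 8 → 17 → 2 → 5 → 11
It first returns after 10 in-shuffles.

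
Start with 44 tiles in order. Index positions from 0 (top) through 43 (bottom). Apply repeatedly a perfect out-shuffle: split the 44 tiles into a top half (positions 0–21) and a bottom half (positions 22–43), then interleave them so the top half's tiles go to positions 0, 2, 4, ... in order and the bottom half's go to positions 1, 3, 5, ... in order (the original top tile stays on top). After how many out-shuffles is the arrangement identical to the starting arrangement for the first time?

The out-shuffle permutes the 44 positions with cycle lengths [1, 1, 14, 14, 14].
Every tile is home exactly when every cycle has completed a whole number of laps, i.e. after lcm(1, 14) = 14 out-shuffles.

14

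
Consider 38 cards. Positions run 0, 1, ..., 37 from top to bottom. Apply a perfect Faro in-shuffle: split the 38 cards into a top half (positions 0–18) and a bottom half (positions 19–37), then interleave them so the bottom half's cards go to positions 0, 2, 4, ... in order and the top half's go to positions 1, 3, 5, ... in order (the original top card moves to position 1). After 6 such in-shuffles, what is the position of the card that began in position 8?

29

Track the card's position through each in-shuffle:
8 → 17 → 35 → 32 → 26 → 14 → 29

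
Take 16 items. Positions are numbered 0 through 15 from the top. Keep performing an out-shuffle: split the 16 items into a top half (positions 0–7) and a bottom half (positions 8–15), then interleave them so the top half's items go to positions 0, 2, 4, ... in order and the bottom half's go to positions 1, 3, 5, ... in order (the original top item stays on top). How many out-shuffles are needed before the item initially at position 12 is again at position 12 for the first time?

4

Follow position 12 under repeated out-shuffles:
12 → 9 → 3 → 6 → 12
It first returns after 4 out-shuffles.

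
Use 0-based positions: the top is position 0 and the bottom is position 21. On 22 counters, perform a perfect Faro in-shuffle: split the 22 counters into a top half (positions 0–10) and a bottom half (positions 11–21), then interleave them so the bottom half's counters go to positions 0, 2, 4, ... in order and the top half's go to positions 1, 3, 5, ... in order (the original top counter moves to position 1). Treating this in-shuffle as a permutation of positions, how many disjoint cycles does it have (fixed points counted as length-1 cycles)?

2

Trace each unvisited position around until it returns:
(0 1 3 7 15 8 ... len 11) (4 9 19 16 10 21 ... len 11)
2 cycles in total.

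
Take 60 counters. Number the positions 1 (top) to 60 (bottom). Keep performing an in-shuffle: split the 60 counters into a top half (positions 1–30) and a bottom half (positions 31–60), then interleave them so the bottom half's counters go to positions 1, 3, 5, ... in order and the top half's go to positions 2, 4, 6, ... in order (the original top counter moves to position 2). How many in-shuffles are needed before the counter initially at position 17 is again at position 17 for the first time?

Follow position 17 under repeated in-shuffles:
17 → 34 → 7 → 14 → 28 → 56 → 51 → 41 → ... → 17 (length 60)
It first returns after 60 in-shuffles.

60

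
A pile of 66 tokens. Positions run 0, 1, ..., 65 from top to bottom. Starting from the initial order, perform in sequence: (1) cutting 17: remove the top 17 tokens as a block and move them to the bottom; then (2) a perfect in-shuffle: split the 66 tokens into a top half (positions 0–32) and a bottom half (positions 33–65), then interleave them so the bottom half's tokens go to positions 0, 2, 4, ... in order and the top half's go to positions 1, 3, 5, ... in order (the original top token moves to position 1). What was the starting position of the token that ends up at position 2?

51

Undo the operations in reverse order, starting from position 2:
  undo op 2 (in-shuffle, from bottom half): 2 ← 34
  undo op 1 (cut 17): 34 ← 51
So the token at position 2 came from original position 51.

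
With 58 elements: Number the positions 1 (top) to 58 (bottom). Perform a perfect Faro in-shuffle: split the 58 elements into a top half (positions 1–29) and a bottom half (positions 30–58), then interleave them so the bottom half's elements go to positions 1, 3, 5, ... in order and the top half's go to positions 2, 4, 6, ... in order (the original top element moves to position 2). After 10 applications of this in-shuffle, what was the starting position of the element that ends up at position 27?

Work backwards from position 27, undoing one in-shuffle at a time:
27 ← 43 ← 51 ← 55 ← 57 ← 58 ← 29 ← 44 ← 22 ← 11 ← 35
So the element now at position 27 started at position 35.

35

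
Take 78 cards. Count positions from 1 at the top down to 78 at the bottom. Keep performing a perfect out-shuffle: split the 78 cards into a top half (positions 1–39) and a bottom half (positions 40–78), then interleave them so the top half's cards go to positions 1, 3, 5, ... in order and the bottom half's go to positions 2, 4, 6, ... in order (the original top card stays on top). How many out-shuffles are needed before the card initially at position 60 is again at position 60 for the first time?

Follow position 60 under repeated out-shuffles:
60 → 42 → 6 → 11 → 21 → 41 → 4 → 7 → ... → 60 (length 30)
It first returns after 30 out-shuffles.

30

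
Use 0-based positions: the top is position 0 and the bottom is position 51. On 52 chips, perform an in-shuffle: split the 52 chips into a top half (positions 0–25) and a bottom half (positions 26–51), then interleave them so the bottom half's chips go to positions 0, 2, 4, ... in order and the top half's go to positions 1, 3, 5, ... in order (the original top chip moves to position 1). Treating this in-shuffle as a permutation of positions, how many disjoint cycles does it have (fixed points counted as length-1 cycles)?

1

Trace each unvisited position around until it returns:
(0 1 3 7 15 31 ... len 52)
1 cycle in total.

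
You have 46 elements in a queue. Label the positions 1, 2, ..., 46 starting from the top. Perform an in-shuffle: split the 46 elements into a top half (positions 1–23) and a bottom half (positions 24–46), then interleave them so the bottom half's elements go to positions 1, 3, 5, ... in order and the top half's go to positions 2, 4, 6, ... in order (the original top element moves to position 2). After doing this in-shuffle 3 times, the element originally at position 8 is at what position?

17

Track the element's position through each in-shuffle:
8 → 16 → 32 → 17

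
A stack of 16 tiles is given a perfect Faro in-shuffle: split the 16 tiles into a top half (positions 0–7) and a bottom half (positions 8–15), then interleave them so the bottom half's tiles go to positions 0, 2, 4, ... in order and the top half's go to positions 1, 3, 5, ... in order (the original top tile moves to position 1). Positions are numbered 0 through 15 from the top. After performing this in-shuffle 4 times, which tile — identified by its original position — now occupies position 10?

5

Work backwards from position 10, undoing one in-shuffle at a time:
10 ← 13 ← 6 ← 11 ← 5
So the tile now at position 10 started at position 5.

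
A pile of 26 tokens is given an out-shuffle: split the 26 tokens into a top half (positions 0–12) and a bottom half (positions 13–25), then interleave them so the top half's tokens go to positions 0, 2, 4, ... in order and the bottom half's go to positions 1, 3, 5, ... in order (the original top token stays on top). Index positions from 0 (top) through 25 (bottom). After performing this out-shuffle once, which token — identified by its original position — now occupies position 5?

Work backwards from position 5, undoing one out-shuffle at a time:
5 ← 15
So the token now at position 5 started at position 15.

15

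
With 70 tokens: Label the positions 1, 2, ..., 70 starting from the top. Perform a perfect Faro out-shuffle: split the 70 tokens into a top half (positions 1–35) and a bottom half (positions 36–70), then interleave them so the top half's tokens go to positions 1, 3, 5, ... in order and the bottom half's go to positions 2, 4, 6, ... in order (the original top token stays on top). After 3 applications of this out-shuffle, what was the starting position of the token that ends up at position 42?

Work backwards from position 42, undoing one out-shuffle at a time:
42 ← 56 ← 63 ← 32
So the token now at position 42 started at position 32.

32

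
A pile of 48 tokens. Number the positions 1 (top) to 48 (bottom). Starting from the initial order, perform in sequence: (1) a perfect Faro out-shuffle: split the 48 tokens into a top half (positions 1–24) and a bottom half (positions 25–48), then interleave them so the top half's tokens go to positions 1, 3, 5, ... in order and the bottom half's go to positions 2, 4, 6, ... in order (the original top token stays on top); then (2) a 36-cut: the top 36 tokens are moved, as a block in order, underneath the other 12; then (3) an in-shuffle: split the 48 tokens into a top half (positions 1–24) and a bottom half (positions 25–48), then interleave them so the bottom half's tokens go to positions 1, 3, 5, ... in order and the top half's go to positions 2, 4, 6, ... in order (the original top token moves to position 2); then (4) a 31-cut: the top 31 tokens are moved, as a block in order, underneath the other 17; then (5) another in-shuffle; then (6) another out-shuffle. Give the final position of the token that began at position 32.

Track the token from position 32 forward through each operation:
  after op 1 (out-shuffle): 32 → 16
  after op 2 (cut 36): 16 → 28
  after op 3 (in-shuffle): 28 → 7
  after op 4 (cut 31): 7 → 24
  after op 5 (in-shuffle): 24 → 48
  after op 6 (out-shuffle): 48 → 48

48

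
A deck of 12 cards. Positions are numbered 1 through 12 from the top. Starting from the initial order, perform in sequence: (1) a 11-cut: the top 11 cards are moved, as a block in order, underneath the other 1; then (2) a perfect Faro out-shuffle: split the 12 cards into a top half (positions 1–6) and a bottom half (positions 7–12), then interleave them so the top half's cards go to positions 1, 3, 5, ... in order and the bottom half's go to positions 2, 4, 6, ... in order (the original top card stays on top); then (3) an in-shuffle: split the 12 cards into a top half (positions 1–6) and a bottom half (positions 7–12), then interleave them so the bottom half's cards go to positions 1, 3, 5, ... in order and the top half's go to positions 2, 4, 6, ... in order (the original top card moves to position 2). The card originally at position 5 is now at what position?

Track the card from position 5 forward through each operation:
  after op 1 (cut 11): 5 → 6
  after op 2 (out-shuffle): 6 → 11
  after op 3 (in-shuffle): 11 → 9

9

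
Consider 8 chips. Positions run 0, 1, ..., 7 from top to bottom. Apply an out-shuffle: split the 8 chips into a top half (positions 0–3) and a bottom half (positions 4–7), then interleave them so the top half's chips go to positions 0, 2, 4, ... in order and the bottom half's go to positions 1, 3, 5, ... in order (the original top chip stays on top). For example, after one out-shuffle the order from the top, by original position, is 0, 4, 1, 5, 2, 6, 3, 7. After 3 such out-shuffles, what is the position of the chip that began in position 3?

3

Track the chip's position through each out-shuffle:
3 → 6 → 5 → 3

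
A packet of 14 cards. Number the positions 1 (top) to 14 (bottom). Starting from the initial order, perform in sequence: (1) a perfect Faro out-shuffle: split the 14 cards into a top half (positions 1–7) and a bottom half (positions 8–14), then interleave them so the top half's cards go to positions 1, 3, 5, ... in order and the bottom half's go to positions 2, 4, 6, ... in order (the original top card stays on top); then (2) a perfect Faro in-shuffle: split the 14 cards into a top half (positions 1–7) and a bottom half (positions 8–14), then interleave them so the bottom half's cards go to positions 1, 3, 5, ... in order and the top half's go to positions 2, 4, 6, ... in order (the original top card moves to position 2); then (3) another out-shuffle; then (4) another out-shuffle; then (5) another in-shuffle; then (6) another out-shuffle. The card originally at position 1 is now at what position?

Track the card from position 1 forward through each operation:
  after op 1 (out-shuffle): 1 → 1
  after op 2 (in-shuffle): 1 → 2
  after op 3 (out-shuffle): 2 → 3
  after op 4 (out-shuffle): 3 → 5
  after op 5 (in-shuffle): 5 → 10
  after op 6 (out-shuffle): 10 → 6

6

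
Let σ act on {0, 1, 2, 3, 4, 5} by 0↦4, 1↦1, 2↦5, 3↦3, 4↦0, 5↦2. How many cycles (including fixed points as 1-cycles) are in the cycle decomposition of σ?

4

Cycle decomposition: (0 4) (1) (2 5) (3).
4 cycles.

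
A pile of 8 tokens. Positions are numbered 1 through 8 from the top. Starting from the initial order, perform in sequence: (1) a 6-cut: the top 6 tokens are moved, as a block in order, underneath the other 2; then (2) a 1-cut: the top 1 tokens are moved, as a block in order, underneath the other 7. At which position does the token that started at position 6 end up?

Track the token from position 6 forward through each operation:
  after op 1 (cut 6): 6 → 8
  after op 2 (cut 1): 8 → 7

7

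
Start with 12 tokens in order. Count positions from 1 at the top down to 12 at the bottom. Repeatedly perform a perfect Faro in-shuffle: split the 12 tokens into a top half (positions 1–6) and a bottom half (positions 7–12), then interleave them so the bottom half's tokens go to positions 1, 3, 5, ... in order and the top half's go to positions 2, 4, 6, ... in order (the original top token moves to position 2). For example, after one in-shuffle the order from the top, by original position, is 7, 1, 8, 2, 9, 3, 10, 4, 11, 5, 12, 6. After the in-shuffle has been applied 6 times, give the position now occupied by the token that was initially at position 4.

9

Track the token's position through each in-shuffle:
4 → 8 → 3 → 6 → 12 → 11 → 9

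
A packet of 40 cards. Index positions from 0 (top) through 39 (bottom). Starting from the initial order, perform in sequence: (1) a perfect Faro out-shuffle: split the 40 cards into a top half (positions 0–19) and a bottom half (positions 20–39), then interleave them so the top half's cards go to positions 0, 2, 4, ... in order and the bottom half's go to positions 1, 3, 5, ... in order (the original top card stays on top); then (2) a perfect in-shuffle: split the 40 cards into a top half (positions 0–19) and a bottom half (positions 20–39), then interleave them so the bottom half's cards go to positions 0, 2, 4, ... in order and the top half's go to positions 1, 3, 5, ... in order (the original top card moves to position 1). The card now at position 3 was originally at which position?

20

Undo the operations in reverse order, starting from position 3:
  undo op 2 (in-shuffle, from top half): 3 ← 1
  undo op 1 (out-shuffle, from bottom half): 1 ← 20
So the card at position 3 came from original position 20.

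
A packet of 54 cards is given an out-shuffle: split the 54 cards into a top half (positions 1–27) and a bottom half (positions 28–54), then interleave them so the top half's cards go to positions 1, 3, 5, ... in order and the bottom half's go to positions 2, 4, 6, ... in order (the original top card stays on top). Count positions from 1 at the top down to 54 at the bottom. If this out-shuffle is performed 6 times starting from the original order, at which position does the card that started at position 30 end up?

2

Track the card's position through each out-shuffle:
30 → 6 → 11 → 21 → 41 → 28 → 2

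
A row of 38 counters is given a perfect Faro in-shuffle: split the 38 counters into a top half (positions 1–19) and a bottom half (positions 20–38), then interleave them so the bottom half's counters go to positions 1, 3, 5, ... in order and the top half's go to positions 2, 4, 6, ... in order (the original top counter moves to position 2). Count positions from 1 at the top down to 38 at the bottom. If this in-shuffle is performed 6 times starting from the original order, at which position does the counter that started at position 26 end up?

26

Track the counter's position through each in-shuffle:
26 → 13 → 26 → 13 → 26 → 13 → 26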